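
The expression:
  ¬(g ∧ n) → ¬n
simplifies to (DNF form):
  g ∨ ¬n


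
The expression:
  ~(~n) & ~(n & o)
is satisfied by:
  {n: True, o: False}


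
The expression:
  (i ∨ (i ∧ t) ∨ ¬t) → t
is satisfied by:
  {t: True}


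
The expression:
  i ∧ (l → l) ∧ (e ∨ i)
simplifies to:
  i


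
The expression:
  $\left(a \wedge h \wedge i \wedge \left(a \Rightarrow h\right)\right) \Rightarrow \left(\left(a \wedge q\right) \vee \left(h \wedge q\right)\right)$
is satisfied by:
  {q: True, h: False, a: False, i: False}
  {i: False, h: False, q: False, a: False}
  {i: True, q: True, h: False, a: False}
  {i: True, h: False, q: False, a: False}
  {a: True, q: True, i: False, h: False}
  {a: True, i: False, h: False, q: False}
  {a: True, i: True, q: True, h: False}
  {a: True, i: True, h: False, q: False}
  {q: True, h: True, a: False, i: False}
  {h: True, a: False, q: False, i: False}
  {i: True, h: True, q: True, a: False}
  {i: True, h: True, a: False, q: False}
  {q: True, h: True, a: True, i: False}
  {h: True, a: True, i: False, q: False}
  {i: True, h: True, a: True, q: True}


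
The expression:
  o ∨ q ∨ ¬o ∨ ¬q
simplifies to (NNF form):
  True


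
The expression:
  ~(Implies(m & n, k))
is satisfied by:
  {m: True, n: True, k: False}


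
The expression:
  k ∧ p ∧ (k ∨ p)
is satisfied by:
  {p: True, k: True}


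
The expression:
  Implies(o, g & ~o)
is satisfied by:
  {o: False}


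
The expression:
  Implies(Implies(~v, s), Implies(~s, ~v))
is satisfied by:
  {s: True, v: False}
  {v: False, s: False}
  {v: True, s: True}


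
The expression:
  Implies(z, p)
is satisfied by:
  {p: True, z: False}
  {z: False, p: False}
  {z: True, p: True}


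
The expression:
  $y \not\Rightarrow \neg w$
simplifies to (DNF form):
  $w \wedge y$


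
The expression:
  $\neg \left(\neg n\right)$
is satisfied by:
  {n: True}


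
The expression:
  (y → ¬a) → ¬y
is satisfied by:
  {a: True, y: False}
  {y: False, a: False}
  {y: True, a: True}


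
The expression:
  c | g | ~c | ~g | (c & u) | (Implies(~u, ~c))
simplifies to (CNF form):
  True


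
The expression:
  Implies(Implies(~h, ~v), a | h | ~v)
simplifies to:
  True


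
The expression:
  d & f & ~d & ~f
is never true.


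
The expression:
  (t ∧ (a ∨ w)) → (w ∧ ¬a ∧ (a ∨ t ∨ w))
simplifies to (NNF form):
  ¬a ∨ ¬t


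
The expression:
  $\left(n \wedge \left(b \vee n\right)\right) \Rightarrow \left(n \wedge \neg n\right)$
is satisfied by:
  {n: False}


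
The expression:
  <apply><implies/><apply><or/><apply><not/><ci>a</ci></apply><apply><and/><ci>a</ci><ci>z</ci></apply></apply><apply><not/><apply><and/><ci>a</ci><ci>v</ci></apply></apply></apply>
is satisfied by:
  {v: False, z: False, a: False}
  {a: True, v: False, z: False}
  {z: True, v: False, a: False}
  {a: True, z: True, v: False}
  {v: True, a: False, z: False}
  {a: True, v: True, z: False}
  {z: True, v: True, a: False}


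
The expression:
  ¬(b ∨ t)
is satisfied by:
  {t: False, b: False}


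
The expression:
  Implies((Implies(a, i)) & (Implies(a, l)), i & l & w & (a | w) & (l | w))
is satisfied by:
  {a: True, w: True, l: False, i: False}
  {a: True, w: False, l: False, i: False}
  {a: True, i: True, w: True, l: False}
  {a: True, i: True, w: False, l: False}
  {a: True, l: True, w: True, i: False}
  {a: True, l: True, w: False, i: False}
  {a: True, l: True, i: True, w: True}
  {i: True, l: True, w: True, a: False}


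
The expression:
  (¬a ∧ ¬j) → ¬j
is always true.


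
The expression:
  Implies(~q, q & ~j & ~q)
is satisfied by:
  {q: True}


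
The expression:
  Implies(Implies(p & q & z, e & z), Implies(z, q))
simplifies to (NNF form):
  q | ~z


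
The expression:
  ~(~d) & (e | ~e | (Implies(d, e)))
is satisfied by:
  {d: True}


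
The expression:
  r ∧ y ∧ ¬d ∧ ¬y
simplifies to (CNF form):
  False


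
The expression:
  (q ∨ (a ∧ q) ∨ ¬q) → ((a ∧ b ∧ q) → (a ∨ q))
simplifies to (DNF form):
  True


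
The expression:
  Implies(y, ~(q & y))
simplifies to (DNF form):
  ~q | ~y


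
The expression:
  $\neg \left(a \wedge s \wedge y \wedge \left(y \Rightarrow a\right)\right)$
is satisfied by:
  {s: False, y: False, a: False}
  {a: True, s: False, y: False}
  {y: True, s: False, a: False}
  {a: True, y: True, s: False}
  {s: True, a: False, y: False}
  {a: True, s: True, y: False}
  {y: True, s: True, a: False}


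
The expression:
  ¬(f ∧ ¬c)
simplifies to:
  c ∨ ¬f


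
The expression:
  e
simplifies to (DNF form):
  e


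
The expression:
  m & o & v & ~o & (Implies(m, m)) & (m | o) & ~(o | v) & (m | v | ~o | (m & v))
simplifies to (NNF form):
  False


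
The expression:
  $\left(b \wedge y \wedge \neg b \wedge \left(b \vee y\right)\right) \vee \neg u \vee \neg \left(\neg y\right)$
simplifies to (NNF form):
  $y \vee \neg u$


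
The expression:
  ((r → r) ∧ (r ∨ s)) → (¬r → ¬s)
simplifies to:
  r ∨ ¬s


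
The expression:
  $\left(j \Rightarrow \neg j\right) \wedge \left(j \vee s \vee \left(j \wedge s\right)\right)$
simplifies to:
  $s \wedge \neg j$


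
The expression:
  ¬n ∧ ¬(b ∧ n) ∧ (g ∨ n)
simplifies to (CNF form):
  g ∧ ¬n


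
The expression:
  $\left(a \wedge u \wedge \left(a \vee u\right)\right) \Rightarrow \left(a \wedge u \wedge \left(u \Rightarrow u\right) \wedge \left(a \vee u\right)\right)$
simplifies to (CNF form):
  $\text{True}$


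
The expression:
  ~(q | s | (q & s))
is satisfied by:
  {q: False, s: False}


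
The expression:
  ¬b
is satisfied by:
  {b: False}


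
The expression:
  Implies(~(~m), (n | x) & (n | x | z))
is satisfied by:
  {n: True, x: True, m: False}
  {n: True, m: False, x: False}
  {x: True, m: False, n: False}
  {x: False, m: False, n: False}
  {n: True, x: True, m: True}
  {n: True, m: True, x: False}
  {x: True, m: True, n: False}


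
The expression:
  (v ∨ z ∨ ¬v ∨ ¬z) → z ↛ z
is never true.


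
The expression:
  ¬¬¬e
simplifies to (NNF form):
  ¬e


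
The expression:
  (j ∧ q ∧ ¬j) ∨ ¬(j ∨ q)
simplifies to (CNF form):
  ¬j ∧ ¬q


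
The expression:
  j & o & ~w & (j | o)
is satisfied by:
  {j: True, o: True, w: False}


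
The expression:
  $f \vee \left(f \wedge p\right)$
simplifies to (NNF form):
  $f$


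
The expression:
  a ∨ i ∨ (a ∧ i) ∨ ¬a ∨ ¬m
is always true.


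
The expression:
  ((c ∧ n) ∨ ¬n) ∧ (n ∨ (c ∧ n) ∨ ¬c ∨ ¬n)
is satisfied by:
  {c: True, n: False}
  {n: False, c: False}
  {n: True, c: True}


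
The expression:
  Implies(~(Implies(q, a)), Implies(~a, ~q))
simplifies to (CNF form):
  a | ~q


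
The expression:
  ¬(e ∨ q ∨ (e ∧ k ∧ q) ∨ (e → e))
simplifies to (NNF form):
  False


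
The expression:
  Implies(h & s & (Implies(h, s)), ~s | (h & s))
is always true.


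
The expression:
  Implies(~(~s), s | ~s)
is always true.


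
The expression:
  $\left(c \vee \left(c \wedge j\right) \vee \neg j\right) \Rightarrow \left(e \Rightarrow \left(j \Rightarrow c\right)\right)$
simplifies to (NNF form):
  $\text{True}$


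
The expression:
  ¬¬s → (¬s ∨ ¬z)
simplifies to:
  ¬s ∨ ¬z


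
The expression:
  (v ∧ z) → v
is always true.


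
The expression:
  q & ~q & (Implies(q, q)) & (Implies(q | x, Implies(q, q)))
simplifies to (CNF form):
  False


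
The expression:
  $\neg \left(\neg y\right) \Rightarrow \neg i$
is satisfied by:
  {y: False, i: False}
  {i: True, y: False}
  {y: True, i: False}


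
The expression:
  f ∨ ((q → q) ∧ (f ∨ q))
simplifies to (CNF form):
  f ∨ q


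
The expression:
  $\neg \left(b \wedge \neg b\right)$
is always true.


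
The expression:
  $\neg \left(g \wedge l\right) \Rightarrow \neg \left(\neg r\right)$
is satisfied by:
  {r: True, l: True, g: True}
  {r: True, l: True, g: False}
  {r: True, g: True, l: False}
  {r: True, g: False, l: False}
  {l: True, g: True, r: False}


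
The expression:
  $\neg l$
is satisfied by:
  {l: False}


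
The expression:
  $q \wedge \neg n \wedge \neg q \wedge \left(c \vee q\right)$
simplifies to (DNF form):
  $\text{False}$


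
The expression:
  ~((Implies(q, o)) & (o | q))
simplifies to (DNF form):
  ~o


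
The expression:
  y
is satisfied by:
  {y: True}


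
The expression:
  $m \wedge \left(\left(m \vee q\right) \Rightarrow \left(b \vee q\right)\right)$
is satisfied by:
  {m: True, b: True, q: True}
  {m: True, b: True, q: False}
  {m: True, q: True, b: False}


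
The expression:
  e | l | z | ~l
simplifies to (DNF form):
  True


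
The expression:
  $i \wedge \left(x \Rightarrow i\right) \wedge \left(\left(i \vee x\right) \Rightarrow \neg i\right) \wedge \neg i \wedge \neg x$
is never true.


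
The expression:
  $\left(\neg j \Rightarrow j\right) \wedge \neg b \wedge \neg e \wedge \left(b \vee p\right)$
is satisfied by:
  {j: True, p: True, e: False, b: False}


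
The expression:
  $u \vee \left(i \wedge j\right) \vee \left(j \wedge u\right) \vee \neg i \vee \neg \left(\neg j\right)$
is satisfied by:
  {u: True, j: True, i: False}
  {u: True, j: False, i: False}
  {j: True, u: False, i: False}
  {u: False, j: False, i: False}
  {i: True, u: True, j: True}
  {i: True, u: True, j: False}
  {i: True, j: True, u: False}


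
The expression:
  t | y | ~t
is always true.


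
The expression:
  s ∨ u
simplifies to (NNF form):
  s ∨ u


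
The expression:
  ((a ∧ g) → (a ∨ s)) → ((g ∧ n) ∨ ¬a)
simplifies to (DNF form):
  (g ∧ n) ∨ ¬a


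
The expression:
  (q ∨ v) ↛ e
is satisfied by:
  {q: True, v: True, e: False}
  {q: True, e: False, v: False}
  {v: True, e: False, q: False}


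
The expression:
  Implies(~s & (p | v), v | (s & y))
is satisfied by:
  {v: True, s: True, p: False}
  {v: True, p: False, s: False}
  {s: True, p: False, v: False}
  {s: False, p: False, v: False}
  {v: True, s: True, p: True}
  {v: True, p: True, s: False}
  {s: True, p: True, v: False}


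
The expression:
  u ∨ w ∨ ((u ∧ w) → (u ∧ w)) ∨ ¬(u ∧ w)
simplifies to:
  True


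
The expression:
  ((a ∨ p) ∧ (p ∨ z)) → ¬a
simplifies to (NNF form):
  (¬p ∧ ¬z) ∨ ¬a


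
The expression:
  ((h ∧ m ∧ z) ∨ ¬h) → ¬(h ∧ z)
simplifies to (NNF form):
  ¬h ∨ ¬m ∨ ¬z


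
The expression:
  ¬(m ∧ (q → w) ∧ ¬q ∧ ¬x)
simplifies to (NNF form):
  q ∨ x ∨ ¬m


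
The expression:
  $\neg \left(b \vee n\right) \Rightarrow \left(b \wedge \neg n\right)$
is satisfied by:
  {n: True, b: True}
  {n: True, b: False}
  {b: True, n: False}


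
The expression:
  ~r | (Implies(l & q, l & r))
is always true.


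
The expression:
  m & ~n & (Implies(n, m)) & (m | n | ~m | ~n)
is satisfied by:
  {m: True, n: False}


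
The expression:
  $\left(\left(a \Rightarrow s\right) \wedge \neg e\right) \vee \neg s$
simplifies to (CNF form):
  $\neg e \vee \neg s$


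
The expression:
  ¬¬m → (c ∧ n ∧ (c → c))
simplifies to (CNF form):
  (c ∨ ¬m) ∧ (n ∨ ¬m)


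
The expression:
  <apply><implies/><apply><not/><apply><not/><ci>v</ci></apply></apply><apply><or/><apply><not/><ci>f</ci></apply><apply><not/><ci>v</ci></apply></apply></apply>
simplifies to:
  <apply><or/><apply><not/><ci>f</ci></apply><apply><not/><ci>v</ci></apply></apply>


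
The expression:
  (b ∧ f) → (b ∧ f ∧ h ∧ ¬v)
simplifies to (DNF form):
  (h ∧ ¬v) ∨ ¬b ∨ ¬f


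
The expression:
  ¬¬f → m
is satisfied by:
  {m: True, f: False}
  {f: False, m: False}
  {f: True, m: True}


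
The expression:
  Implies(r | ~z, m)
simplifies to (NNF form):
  m | (z & ~r)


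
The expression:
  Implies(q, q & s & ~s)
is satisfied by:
  {q: False}


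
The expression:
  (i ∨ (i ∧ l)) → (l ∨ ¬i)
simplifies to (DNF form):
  l ∨ ¬i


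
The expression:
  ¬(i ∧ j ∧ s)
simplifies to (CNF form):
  ¬i ∨ ¬j ∨ ¬s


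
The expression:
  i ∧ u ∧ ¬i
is never true.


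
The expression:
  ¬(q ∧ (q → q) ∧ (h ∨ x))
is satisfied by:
  {x: False, q: False, h: False}
  {h: True, x: False, q: False}
  {x: True, h: False, q: False}
  {h: True, x: True, q: False}
  {q: True, h: False, x: False}


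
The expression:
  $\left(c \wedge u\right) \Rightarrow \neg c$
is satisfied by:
  {u: False, c: False}
  {c: True, u: False}
  {u: True, c: False}


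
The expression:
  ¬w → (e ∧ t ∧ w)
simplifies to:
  w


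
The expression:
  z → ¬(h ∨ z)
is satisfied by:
  {z: False}


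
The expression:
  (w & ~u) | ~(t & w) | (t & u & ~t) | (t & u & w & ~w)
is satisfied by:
  {w: False, u: False, t: False}
  {t: True, w: False, u: False}
  {u: True, w: False, t: False}
  {t: True, u: True, w: False}
  {w: True, t: False, u: False}
  {t: True, w: True, u: False}
  {u: True, w: True, t: False}


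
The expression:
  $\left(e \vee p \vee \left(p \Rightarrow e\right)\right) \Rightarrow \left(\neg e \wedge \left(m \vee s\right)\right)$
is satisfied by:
  {m: True, s: True, e: False}
  {m: True, e: False, s: False}
  {s: True, e: False, m: False}


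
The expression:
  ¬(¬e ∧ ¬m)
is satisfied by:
  {m: True, e: True}
  {m: True, e: False}
  {e: True, m: False}


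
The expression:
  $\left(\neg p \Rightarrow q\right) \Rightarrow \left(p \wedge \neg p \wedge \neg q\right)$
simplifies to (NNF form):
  $\neg p \wedge \neg q$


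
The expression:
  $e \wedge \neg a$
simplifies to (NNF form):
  $e \wedge \neg a$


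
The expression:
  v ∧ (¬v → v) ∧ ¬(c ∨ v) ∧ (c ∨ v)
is never true.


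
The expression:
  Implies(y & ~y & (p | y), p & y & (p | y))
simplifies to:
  True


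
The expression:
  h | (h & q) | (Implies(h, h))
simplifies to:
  True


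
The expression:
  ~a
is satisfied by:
  {a: False}


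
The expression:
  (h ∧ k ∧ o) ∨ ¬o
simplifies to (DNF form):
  (h ∧ k) ∨ ¬o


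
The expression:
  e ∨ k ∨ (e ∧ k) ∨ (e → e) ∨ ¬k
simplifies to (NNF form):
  True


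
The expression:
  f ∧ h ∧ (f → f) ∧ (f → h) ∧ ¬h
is never true.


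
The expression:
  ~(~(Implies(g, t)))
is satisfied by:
  {t: True, g: False}
  {g: False, t: False}
  {g: True, t: True}


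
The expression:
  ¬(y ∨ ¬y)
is never true.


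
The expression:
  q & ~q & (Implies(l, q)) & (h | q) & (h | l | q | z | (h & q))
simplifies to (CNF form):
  False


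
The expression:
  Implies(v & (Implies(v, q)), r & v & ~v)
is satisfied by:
  {v: False, q: False}
  {q: True, v: False}
  {v: True, q: False}


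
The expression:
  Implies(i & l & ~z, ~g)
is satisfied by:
  {z: True, l: False, i: False, g: False}
  {g: False, l: False, z: False, i: False}
  {g: True, z: True, l: False, i: False}
  {g: True, l: False, z: False, i: False}
  {i: True, z: True, g: False, l: False}
  {i: True, g: False, l: False, z: False}
  {i: True, g: True, z: True, l: False}
  {i: True, g: True, l: False, z: False}
  {z: True, l: True, i: False, g: False}
  {l: True, i: False, z: False, g: False}
  {g: True, l: True, z: True, i: False}
  {g: True, l: True, i: False, z: False}
  {z: True, l: True, i: True, g: False}
  {l: True, i: True, g: False, z: False}
  {g: True, l: True, i: True, z: True}


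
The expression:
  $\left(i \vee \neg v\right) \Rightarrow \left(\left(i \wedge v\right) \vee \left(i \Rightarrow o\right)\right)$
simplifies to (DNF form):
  $o \vee v \vee \neg i$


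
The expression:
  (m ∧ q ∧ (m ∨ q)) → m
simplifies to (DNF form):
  True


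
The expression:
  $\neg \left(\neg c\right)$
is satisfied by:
  {c: True}


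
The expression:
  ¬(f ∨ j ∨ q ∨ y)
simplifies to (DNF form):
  ¬f ∧ ¬j ∧ ¬q ∧ ¬y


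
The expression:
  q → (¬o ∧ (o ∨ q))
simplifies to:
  ¬o ∨ ¬q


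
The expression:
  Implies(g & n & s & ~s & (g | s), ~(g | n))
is always true.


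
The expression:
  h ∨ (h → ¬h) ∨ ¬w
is always true.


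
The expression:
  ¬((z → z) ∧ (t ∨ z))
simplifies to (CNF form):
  ¬t ∧ ¬z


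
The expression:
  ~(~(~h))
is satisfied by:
  {h: False}


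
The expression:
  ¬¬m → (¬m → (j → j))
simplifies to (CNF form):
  True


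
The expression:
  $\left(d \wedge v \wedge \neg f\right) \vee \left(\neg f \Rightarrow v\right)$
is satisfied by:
  {v: True, f: True}
  {v: True, f: False}
  {f: True, v: False}


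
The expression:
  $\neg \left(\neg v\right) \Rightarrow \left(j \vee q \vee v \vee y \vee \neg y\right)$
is always true.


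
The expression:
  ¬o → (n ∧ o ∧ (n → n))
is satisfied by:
  {o: True}


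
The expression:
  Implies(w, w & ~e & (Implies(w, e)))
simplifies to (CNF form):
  ~w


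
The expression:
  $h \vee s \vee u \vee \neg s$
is always true.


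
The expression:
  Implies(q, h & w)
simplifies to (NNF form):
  ~q | (h & w)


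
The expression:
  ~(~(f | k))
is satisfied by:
  {k: True, f: True}
  {k: True, f: False}
  {f: True, k: False}


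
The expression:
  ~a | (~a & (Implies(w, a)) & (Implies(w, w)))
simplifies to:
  ~a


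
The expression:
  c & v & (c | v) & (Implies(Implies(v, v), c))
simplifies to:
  c & v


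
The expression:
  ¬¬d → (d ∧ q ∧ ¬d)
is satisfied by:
  {d: False}


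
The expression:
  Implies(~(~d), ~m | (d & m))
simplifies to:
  True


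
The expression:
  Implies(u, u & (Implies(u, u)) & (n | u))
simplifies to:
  True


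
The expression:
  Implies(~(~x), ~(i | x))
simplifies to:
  ~x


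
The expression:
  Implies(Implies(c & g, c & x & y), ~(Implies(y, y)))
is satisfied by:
  {c: True, g: True, y: False, x: False}
  {c: True, g: True, x: True, y: False}
  {c: True, g: True, y: True, x: False}


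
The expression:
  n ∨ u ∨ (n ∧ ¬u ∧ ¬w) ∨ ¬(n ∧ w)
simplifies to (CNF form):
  True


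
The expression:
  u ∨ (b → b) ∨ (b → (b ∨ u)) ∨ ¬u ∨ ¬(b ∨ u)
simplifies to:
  True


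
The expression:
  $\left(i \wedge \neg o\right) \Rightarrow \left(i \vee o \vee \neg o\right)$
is always true.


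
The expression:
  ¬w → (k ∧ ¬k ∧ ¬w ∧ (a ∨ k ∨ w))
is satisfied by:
  {w: True}


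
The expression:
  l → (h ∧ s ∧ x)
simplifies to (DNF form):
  (h ∧ s ∧ x) ∨ ¬l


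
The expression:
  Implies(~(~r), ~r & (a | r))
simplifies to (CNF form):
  ~r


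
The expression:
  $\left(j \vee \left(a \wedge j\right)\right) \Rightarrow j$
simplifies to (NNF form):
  $\text{True}$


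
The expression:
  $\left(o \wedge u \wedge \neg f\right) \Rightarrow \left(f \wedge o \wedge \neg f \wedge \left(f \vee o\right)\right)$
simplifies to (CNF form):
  $f \vee \neg o \vee \neg u$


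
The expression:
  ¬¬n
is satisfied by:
  {n: True}


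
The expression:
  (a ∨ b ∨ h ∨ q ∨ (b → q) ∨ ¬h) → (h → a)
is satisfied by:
  {a: True, h: False}
  {h: False, a: False}
  {h: True, a: True}


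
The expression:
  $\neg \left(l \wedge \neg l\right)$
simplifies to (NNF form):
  $\text{True}$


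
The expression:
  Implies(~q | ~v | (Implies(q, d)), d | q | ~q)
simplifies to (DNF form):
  True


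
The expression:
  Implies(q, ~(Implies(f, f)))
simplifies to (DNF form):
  ~q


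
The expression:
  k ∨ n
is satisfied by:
  {n: True, k: True}
  {n: True, k: False}
  {k: True, n: False}


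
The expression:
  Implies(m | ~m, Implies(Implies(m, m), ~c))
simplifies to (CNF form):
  ~c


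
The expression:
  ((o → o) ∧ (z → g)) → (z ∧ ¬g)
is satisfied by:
  {z: True, g: False}


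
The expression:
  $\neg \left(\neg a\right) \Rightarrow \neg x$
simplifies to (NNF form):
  $\neg a \vee \neg x$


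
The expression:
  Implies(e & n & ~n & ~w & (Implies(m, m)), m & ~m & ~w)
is always true.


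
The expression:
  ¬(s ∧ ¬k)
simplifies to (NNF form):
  k ∨ ¬s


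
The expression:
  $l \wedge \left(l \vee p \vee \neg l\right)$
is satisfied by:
  {l: True}


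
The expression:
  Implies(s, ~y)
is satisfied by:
  {s: False, y: False}
  {y: True, s: False}
  {s: True, y: False}


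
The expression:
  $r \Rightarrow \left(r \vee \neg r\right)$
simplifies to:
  $\text{True}$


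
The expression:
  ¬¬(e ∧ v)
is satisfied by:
  {e: True, v: True}


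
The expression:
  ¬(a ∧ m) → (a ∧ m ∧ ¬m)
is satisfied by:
  {a: True, m: True}


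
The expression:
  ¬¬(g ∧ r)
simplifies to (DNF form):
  g ∧ r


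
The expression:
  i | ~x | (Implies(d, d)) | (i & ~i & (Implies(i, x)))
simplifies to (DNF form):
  True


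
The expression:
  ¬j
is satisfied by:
  {j: False}


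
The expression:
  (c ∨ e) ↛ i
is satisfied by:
  {c: True, e: True, i: False}
  {c: True, i: False, e: False}
  {e: True, i: False, c: False}


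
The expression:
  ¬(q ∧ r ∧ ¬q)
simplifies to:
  True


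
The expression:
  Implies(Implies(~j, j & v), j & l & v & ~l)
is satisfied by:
  {j: False}


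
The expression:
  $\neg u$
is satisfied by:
  {u: False}


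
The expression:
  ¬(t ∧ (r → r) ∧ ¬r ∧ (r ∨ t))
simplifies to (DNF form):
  r ∨ ¬t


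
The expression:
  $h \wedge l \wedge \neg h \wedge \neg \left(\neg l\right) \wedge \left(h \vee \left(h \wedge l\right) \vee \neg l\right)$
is never true.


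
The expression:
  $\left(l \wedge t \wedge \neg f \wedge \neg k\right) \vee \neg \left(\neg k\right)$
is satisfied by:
  {k: True, l: True, t: True, f: False}
  {k: True, l: True, t: False, f: False}
  {k: True, t: True, l: False, f: False}
  {k: True, t: False, l: False, f: False}
  {f: True, k: True, l: True, t: True}
  {f: True, k: True, l: True, t: False}
  {f: True, k: True, l: False, t: True}
  {f: True, k: True, l: False, t: False}
  {l: True, t: True, k: False, f: False}


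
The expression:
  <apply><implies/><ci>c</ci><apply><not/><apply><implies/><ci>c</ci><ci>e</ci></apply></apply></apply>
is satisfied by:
  {c: False, e: False}
  {e: True, c: False}
  {c: True, e: False}


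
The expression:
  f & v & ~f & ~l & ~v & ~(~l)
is never true.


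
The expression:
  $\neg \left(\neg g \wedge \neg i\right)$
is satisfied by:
  {i: True, g: True}
  {i: True, g: False}
  {g: True, i: False}


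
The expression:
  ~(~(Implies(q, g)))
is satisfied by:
  {g: True, q: False}
  {q: False, g: False}
  {q: True, g: True}


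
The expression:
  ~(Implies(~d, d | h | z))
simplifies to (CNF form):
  ~d & ~h & ~z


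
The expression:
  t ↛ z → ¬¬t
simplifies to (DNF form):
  True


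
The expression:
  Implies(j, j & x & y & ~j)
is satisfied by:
  {j: False}


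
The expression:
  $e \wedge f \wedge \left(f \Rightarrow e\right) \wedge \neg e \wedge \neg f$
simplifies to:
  $\text{False}$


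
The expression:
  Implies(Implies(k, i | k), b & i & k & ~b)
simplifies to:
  False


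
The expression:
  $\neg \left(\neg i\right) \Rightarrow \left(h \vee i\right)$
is always true.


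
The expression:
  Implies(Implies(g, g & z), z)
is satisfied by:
  {z: True, g: True}
  {z: True, g: False}
  {g: True, z: False}


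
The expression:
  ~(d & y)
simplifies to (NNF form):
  ~d | ~y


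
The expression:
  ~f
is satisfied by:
  {f: False}


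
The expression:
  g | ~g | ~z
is always true.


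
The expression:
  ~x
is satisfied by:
  {x: False}


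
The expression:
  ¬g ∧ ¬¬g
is never true.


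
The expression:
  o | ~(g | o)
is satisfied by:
  {o: True, g: False}
  {g: False, o: False}
  {g: True, o: True}


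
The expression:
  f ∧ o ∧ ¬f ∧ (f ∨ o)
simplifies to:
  False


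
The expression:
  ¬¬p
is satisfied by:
  {p: True}


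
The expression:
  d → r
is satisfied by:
  {r: True, d: False}
  {d: False, r: False}
  {d: True, r: True}


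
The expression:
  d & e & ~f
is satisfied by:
  {e: True, d: True, f: False}


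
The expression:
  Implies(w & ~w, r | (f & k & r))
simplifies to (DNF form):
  True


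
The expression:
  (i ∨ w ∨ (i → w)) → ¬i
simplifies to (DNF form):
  ¬i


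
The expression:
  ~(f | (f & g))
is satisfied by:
  {f: False}


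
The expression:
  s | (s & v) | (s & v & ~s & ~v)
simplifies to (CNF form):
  s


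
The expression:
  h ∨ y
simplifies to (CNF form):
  h ∨ y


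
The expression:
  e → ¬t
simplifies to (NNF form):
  ¬e ∨ ¬t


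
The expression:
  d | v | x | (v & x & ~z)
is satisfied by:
  {x: True, d: True, v: True}
  {x: True, d: True, v: False}
  {x: True, v: True, d: False}
  {x: True, v: False, d: False}
  {d: True, v: True, x: False}
  {d: True, v: False, x: False}
  {v: True, d: False, x: False}


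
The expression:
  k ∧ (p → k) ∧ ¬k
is never true.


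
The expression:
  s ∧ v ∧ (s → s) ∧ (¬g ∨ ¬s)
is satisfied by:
  {s: True, v: True, g: False}


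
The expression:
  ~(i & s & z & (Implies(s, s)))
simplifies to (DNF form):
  ~i | ~s | ~z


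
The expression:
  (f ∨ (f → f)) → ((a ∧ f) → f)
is always true.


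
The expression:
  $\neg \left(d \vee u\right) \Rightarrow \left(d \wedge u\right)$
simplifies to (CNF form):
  $d \vee u$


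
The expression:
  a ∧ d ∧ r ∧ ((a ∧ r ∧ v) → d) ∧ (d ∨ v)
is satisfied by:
  {r: True, a: True, d: True}


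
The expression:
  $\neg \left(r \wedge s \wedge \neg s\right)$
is always true.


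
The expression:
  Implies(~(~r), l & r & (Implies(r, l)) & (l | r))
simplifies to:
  l | ~r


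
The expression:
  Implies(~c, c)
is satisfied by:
  {c: True}


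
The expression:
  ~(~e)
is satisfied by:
  {e: True}


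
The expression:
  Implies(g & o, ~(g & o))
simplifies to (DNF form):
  ~g | ~o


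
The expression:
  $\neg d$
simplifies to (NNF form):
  $\neg d$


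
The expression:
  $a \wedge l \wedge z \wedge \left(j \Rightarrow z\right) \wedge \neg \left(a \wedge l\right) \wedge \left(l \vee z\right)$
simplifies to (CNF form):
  $\text{False}$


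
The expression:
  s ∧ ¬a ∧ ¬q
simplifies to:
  s ∧ ¬a ∧ ¬q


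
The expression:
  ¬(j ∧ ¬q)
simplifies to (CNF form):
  q ∨ ¬j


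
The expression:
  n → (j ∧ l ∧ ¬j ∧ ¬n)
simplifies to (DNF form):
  ¬n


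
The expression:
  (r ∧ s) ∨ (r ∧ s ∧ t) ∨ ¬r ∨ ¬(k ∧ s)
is always true.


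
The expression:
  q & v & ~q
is never true.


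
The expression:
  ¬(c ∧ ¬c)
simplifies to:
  True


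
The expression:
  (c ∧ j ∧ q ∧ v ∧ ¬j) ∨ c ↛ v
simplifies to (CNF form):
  c ∧ ¬v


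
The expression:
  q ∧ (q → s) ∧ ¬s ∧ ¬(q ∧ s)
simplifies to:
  False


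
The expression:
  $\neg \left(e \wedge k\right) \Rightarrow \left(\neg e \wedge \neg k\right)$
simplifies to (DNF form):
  $\left(e \wedge k\right) \vee \left(\neg e \wedge \neg k\right)$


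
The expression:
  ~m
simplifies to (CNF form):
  ~m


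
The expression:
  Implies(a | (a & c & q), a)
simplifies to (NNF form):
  True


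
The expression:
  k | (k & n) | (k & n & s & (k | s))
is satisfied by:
  {k: True}


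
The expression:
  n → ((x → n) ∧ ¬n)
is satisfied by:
  {n: False}


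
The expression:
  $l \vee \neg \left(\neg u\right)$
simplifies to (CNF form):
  $l \vee u$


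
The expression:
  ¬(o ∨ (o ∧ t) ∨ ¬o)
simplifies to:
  False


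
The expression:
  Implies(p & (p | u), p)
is always true.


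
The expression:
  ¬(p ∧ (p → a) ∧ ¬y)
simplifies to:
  y ∨ ¬a ∨ ¬p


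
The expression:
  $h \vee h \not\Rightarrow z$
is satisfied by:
  {h: True}


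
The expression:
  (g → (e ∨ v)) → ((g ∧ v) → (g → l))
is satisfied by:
  {l: True, g: False, v: False}
  {g: False, v: False, l: False}
  {l: True, v: True, g: False}
  {v: True, g: False, l: False}
  {l: True, g: True, v: False}
  {g: True, l: False, v: False}
  {l: True, v: True, g: True}


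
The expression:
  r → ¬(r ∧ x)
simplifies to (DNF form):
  ¬r ∨ ¬x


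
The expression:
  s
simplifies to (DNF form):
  s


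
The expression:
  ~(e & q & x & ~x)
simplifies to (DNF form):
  True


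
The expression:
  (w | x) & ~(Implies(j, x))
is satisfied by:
  {j: True, w: True, x: False}


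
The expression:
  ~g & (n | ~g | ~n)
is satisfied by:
  {g: False}


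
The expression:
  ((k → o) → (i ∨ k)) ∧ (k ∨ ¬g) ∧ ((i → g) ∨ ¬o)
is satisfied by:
  {k: True, g: True, o: False, i: False}
  {k: True, g: True, o: True, i: False}
  {k: True, o: False, g: False, i: False}
  {k: True, o: True, g: False, i: False}
  {i: True, k: True, g: True, o: False}
  {i: True, k: True, g: True, o: True}
  {i: True, k: True, o: False, g: False}
  {i: True, o: False, g: False, k: False}


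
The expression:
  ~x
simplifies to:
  ~x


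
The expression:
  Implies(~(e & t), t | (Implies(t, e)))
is always true.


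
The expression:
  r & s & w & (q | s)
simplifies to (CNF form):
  r & s & w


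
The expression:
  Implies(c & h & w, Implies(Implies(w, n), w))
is always true.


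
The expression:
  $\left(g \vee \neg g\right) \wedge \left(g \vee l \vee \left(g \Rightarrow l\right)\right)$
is always true.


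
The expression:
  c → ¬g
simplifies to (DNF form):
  ¬c ∨ ¬g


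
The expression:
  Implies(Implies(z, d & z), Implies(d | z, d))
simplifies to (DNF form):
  True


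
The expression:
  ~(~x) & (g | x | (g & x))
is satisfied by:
  {x: True}


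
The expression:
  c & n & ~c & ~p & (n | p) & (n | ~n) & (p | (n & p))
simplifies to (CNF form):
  False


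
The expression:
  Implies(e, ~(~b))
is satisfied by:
  {b: True, e: False}
  {e: False, b: False}
  {e: True, b: True}


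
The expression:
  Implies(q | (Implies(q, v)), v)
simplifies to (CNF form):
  v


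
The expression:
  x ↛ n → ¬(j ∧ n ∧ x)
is always true.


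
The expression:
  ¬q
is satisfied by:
  {q: False}


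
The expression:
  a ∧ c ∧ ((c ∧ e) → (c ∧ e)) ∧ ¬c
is never true.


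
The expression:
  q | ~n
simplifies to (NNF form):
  q | ~n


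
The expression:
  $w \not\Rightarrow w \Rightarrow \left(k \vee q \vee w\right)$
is always true.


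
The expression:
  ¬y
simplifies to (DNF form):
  ¬y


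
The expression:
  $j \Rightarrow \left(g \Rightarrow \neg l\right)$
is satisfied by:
  {l: False, g: False, j: False}
  {j: True, l: False, g: False}
  {g: True, l: False, j: False}
  {j: True, g: True, l: False}
  {l: True, j: False, g: False}
  {j: True, l: True, g: False}
  {g: True, l: True, j: False}


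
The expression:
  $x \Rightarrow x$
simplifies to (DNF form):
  $\text{True}$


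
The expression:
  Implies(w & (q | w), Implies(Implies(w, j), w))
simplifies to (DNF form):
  True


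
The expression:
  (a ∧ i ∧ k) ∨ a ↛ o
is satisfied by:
  {a: True, i: True, k: True, o: False}
  {a: True, i: True, k: False, o: False}
  {a: True, k: True, o: False, i: False}
  {a: True, k: False, o: False, i: False}
  {a: True, i: True, o: True, k: True}


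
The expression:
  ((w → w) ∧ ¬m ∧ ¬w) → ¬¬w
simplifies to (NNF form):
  m ∨ w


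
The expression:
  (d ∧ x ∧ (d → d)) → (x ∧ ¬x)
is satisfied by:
  {d: False, x: False}
  {x: True, d: False}
  {d: True, x: False}


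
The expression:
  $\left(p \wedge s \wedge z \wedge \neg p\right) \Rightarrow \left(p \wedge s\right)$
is always true.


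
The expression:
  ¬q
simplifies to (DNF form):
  ¬q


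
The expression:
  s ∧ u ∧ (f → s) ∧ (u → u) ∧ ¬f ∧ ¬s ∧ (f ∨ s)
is never true.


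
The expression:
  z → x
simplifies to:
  x ∨ ¬z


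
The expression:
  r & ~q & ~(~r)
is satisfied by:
  {r: True, q: False}


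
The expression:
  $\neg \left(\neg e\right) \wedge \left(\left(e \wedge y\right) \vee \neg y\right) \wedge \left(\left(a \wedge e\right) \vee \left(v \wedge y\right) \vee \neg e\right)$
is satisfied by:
  {e: True, a: True, v: True, y: True}
  {e: True, a: True, v: True, y: False}
  {e: True, a: True, y: True, v: False}
  {e: True, a: True, y: False, v: False}
  {e: True, v: True, y: True, a: False}


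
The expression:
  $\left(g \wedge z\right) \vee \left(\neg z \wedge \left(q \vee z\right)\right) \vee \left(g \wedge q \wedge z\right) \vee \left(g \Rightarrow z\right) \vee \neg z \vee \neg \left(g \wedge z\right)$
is always true.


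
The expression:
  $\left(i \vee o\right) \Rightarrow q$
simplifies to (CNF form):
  $\left(q \vee \neg i\right) \wedge \left(q \vee \neg o\right)$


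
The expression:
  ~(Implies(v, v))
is never true.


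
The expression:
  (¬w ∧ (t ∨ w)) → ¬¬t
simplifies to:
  True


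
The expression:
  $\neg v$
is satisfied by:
  {v: False}


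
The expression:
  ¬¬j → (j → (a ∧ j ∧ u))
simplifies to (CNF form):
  (a ∨ ¬j) ∧ (u ∨ ¬j)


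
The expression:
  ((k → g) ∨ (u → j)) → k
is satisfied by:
  {k: True}


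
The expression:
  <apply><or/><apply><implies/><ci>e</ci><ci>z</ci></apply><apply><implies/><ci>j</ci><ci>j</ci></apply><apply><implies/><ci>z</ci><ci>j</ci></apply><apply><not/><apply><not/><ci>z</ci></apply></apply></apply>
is always true.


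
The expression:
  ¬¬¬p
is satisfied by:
  {p: False}


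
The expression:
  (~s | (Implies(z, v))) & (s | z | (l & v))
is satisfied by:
  {v: True, z: True, l: True, s: False}
  {v: True, z: True, l: False, s: False}
  {v: True, z: True, s: True, l: True}
  {v: True, z: True, s: True, l: False}
  {v: True, l: True, s: False, z: False}
  {v: True, s: True, l: True, z: False}
  {v: True, s: True, l: False, z: False}
  {z: True, l: True, s: False, v: False}
  {z: True, l: False, s: False, v: False}
  {s: True, l: True, z: False, v: False}
  {s: True, z: False, l: False, v: False}


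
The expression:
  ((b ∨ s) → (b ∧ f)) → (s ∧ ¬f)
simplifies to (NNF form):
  (b ∧ ¬f) ∨ (s ∧ ¬b)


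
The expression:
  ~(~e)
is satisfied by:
  {e: True}


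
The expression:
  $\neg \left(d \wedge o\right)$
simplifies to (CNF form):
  $\neg d \vee \neg o$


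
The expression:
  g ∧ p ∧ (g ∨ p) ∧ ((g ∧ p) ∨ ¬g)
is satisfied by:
  {p: True, g: True}


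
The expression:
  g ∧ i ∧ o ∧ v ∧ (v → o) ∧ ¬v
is never true.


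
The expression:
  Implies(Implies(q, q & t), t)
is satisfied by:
  {t: True, q: True}
  {t: True, q: False}
  {q: True, t: False}


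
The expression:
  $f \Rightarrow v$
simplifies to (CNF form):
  $v \vee \neg f$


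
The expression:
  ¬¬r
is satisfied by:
  {r: True}


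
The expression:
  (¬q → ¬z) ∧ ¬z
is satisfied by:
  {z: False}


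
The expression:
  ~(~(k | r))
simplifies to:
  k | r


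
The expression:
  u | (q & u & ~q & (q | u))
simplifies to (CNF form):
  u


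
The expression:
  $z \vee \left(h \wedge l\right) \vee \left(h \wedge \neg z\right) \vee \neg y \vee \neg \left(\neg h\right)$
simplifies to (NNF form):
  $h \vee z \vee \neg y$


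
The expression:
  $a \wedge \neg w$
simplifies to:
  $a \wedge \neg w$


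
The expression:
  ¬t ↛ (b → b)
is never true.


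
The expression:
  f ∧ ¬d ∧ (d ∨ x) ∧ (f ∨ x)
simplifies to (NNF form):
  f ∧ x ∧ ¬d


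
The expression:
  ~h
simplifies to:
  ~h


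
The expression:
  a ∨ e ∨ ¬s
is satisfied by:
  {a: True, e: True, s: False}
  {a: True, s: False, e: False}
  {e: True, s: False, a: False}
  {e: False, s: False, a: False}
  {a: True, e: True, s: True}
  {a: True, s: True, e: False}
  {e: True, s: True, a: False}


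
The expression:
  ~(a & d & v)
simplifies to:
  ~a | ~d | ~v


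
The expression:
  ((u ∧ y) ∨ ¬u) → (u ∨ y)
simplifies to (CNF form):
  u ∨ y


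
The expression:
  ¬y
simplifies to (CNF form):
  ¬y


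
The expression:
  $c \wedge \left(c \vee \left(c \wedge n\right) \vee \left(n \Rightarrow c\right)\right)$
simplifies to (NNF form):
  $c$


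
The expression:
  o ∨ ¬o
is always true.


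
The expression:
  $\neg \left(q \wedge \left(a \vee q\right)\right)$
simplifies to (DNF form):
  $\neg q$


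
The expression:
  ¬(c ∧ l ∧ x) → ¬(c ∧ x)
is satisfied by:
  {l: True, c: False, x: False}
  {c: False, x: False, l: False}
  {x: True, l: True, c: False}
  {x: True, c: False, l: False}
  {l: True, c: True, x: False}
  {c: True, l: False, x: False}
  {x: True, c: True, l: True}


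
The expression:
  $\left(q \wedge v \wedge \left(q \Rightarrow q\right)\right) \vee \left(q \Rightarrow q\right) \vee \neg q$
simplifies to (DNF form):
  $\text{True}$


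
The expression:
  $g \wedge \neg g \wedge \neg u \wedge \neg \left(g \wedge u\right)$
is never true.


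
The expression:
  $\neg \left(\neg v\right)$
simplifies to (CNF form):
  $v$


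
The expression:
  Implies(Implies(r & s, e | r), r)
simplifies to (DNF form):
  r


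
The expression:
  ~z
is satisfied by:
  {z: False}


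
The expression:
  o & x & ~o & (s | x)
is never true.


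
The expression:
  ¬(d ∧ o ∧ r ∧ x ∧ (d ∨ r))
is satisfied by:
  {o: False, d: False, x: False, r: False}
  {r: True, o: False, d: False, x: False}
  {x: True, o: False, d: False, r: False}
  {r: True, x: True, o: False, d: False}
  {d: True, r: False, o: False, x: False}
  {r: True, d: True, o: False, x: False}
  {x: True, d: True, r: False, o: False}
  {r: True, x: True, d: True, o: False}
  {o: True, x: False, d: False, r: False}
  {r: True, o: True, x: False, d: False}
  {x: True, o: True, r: False, d: False}
  {r: True, x: True, o: True, d: False}
  {d: True, o: True, x: False, r: False}
  {r: True, d: True, o: True, x: False}
  {x: True, d: True, o: True, r: False}


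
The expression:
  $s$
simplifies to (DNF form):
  $s$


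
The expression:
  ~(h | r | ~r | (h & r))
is never true.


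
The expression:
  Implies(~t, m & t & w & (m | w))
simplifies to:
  t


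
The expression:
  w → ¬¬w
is always true.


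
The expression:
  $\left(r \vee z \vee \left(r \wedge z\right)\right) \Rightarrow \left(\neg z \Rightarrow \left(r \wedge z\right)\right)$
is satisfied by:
  {z: True, r: False}
  {r: False, z: False}
  {r: True, z: True}
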